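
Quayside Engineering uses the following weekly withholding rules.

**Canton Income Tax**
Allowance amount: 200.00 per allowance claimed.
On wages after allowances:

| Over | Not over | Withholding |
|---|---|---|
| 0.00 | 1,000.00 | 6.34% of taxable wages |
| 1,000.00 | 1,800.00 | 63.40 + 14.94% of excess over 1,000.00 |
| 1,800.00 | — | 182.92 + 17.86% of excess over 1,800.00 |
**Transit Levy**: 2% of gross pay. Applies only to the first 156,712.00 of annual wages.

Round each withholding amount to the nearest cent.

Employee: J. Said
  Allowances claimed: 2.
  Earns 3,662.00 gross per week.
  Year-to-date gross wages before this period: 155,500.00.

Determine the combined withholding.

Canton Income Tax: taxable = 3,662.00 − 2×200.00 = 3,262.00
  182.92 + 17.86% × (3,262.00 − 1,800.00) = 182.92 + 17.86% × 1,462.00 = 444.03
Transit Levy: cap 156,712.00 − YTD 155,500.00 = 1,212.00 subject; 2% × 1,212.00 = 24.24
Total: 444.03 + 24.24 = 468.27

468.27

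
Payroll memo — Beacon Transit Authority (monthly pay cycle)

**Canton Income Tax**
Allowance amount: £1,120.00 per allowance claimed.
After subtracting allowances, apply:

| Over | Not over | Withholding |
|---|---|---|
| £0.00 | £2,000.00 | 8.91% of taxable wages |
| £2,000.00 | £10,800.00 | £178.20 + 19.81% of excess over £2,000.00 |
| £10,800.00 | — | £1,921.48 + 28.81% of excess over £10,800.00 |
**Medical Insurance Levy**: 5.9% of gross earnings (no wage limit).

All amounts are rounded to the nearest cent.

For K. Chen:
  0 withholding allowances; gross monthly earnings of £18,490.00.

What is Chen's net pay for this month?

£13,262.12

Canton Income Tax: taxable = £18,490.00
  £1,921.48 + 28.81% × (£18,490.00 − £10,800.00) = £1,921.48 + 28.81% × £7,690.00 = £4,136.97
Medical Insurance Levy: 5.9% × £18,490.00 = £1,090.91
Total withheld: £4,136.97 + £1,090.91 = £5,227.88
Net pay: £18,490.00 − £5,227.88 = £13,262.12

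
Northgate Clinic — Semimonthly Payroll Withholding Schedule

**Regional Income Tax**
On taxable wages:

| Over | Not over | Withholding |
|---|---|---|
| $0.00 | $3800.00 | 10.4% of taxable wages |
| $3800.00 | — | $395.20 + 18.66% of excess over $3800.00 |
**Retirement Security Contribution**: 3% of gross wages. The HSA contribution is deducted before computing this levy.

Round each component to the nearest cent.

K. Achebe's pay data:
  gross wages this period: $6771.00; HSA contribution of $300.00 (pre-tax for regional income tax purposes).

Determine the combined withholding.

Regional Income Tax: taxable = $6771.00 − $300.00 = $6471.00
  $395.20 + 18.66% × ($6471.00 − $3800.00) = $395.20 + 18.66% × $2671.00 = $893.61
Retirement Security Contribution: 3% × $6471.00 = $194.13
Total: $893.61 + $194.13 = $1087.74

$1087.74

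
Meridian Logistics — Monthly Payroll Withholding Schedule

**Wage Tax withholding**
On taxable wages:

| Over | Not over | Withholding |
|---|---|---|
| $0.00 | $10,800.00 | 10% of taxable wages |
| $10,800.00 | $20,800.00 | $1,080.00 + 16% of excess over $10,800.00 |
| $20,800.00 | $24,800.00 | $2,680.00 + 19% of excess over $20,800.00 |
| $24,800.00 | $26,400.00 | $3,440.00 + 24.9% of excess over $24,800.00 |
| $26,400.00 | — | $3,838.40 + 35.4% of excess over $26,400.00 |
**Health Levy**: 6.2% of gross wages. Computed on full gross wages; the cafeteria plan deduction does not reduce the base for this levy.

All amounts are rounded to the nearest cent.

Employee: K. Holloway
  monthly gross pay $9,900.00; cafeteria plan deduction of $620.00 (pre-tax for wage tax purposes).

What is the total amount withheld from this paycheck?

$1,541.80

Wage Tax: taxable = $9,900.00 − $620.00 = $9,280.00
  10% × $9,280.00 = $928.00
Health Levy: 6.2% × $9,900.00 = $613.80
Total: $928.00 + $613.80 = $1,541.80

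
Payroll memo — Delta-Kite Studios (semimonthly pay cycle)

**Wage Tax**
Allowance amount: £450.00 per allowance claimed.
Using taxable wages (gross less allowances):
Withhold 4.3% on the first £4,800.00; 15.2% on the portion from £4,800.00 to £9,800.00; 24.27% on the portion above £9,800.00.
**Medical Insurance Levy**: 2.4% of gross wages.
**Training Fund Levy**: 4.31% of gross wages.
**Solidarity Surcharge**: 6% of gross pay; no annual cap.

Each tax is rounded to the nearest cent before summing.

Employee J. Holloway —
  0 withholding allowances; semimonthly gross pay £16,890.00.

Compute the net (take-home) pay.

Wage Tax: taxable = £16,890.00
  £966.40 + 24.27% × (£16,890.00 − £9,800.00) = £966.40 + 24.27% × £7,090.00 = £2,687.14
Medical Insurance Levy: 2.4% × £16,890.00 = £405.36
Training Fund Levy: 4.31% × £16,890.00 = £727.96
Solidarity Surcharge: 6% × £16,890.00 = £1,013.40
Total withheld: £2,687.14 + £405.36 + £727.96 + £1,013.40 = £4,833.86
Net pay: £16,890.00 − £4,833.86 = £12,056.14

£12,056.14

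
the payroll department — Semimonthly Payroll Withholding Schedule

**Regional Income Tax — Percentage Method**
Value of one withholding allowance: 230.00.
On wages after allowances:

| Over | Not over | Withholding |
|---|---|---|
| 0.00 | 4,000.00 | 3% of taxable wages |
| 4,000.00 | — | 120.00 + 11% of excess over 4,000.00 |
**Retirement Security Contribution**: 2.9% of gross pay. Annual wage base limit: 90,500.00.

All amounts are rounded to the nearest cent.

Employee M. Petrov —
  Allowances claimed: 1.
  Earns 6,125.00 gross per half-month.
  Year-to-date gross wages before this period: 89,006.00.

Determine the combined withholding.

371.78

Regional Income Tax: taxable = 6,125.00 − 1×230.00 = 5,895.00
  120.00 + 11% × (5,895.00 − 4,000.00) = 120.00 + 11% × 1,895.00 = 328.45
Retirement Security Contribution: cap 90,500.00 − YTD 89,006.00 = 1,494.00 subject; 2.9% × 1,494.00 = 43.33
Total: 328.45 + 43.33 = 371.78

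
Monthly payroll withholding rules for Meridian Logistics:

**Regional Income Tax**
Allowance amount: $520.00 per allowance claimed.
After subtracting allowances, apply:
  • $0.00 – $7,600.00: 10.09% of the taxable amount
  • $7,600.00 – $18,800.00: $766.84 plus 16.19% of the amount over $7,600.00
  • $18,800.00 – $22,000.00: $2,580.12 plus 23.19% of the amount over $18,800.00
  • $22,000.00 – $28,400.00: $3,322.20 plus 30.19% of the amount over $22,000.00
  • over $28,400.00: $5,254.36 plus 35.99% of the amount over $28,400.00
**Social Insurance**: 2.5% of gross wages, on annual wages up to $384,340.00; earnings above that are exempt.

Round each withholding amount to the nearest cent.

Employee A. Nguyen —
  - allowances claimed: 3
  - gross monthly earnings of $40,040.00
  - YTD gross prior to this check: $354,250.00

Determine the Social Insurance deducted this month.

Social Insurance: cap $384,340.00 − YTD $354,250.00 = $30,090.00 subject; 2.5% × $30,090.00 = $752.25

$752.25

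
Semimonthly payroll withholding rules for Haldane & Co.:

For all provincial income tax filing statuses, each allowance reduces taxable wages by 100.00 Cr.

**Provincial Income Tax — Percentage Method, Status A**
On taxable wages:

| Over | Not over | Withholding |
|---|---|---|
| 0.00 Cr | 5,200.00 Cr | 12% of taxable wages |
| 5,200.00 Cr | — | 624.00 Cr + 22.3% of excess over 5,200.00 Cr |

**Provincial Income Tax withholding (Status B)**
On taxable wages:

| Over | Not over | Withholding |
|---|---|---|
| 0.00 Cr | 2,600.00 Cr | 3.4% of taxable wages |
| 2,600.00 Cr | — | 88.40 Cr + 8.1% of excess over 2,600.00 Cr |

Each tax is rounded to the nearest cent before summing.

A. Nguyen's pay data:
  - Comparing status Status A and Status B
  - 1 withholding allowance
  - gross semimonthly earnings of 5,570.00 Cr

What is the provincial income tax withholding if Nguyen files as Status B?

320.87 Cr

Provincial Income Tax (Status B): taxable = 5,570.00 Cr − 1×100.00 Cr = 5,470.00 Cr
  88.40 Cr + 8.1% × (5,470.00 Cr − 2,600.00 Cr) = 88.40 Cr + 8.1% × 2,870.00 Cr = 320.87 Cr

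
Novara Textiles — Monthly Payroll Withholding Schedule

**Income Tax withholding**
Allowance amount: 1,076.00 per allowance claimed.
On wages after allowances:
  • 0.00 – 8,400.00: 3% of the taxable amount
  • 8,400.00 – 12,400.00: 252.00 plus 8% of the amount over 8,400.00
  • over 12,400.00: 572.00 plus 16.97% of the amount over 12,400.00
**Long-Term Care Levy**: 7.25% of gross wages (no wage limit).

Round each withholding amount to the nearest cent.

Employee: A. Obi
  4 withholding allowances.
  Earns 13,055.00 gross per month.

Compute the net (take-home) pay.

Income Tax: taxable = 13,055.00 − 4×1,076.00 = 8,751.00
  252.00 + 8% × (8,751.00 − 8,400.00) = 252.00 + 8% × 351.00 = 280.08
Long-Term Care Levy: 7.25% × 13,055.00 = 946.49
Total withheld: 280.08 + 946.49 = 1,226.57
Net pay: 13,055.00 − 1,226.57 = 11,828.43

11,828.43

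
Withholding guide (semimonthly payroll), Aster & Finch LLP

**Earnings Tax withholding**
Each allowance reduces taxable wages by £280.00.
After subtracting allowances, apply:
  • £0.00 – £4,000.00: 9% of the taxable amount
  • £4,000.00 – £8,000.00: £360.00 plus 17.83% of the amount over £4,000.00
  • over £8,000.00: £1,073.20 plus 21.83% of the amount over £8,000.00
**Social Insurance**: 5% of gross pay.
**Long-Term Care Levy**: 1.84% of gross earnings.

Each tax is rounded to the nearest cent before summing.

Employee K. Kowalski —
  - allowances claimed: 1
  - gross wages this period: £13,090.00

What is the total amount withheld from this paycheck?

Earnings Tax: taxable = £13,090.00 − 1×£280.00 = £12,810.00
  £1,073.20 + 21.83% × (£12,810.00 − £8,000.00) = £1,073.20 + 21.83% × £4,810.00 = £2,123.22
Social Insurance: 5% × £13,090.00 = £654.50
Long-Term Care Levy: 1.84% × £13,090.00 = £240.86
Total: £2,123.22 + £654.50 + £240.86 = £3,018.58

£3,018.58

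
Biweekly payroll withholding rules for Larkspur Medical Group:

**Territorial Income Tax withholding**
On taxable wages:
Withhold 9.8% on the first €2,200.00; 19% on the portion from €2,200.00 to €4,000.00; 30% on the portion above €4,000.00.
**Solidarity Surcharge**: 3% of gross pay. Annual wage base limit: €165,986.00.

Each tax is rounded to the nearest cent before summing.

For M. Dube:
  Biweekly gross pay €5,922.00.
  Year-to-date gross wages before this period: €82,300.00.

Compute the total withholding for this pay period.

Territorial Income Tax: taxable = €5,922.00
  €557.60 + 30% × (€5,922.00 − €4,000.00) = €557.60 + 30% × €1,922.00 = €1,134.20
Solidarity Surcharge: 3% × €5,922.00 = €177.66
Total: €1,134.20 + €177.66 = €1,311.86

€1,311.86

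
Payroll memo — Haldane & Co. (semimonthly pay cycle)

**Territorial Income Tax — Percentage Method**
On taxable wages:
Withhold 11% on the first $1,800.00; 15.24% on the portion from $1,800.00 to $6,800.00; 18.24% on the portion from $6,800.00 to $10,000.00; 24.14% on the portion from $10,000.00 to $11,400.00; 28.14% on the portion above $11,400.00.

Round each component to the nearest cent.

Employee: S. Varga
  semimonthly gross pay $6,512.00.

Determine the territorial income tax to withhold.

Territorial Income Tax: taxable = $6,512.00
  $198.00 + 15.24% × ($6,512.00 − $1,800.00) = $198.00 + 15.24% × $4,712.00 = $916.11

$916.11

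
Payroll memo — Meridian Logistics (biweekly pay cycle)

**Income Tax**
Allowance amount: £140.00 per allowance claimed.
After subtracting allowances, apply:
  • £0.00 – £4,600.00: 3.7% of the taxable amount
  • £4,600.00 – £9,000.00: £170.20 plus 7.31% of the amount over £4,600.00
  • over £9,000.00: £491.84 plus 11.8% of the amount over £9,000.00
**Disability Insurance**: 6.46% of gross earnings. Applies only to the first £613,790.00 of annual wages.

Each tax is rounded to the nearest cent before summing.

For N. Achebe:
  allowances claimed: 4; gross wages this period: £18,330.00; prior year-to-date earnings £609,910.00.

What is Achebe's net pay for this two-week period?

£16,552.65

Income Tax: taxable = £18,330.00 − 4×£140.00 = £17,770.00
  £491.84 + 11.8% × (£17,770.00 − £9,000.00) = £491.84 + 11.8% × £8,770.00 = £1,526.70
Disability Insurance: cap £613,790.00 − YTD £609,910.00 = £3,880.00 subject; 6.46% × £3,880.00 = £250.65
Total withheld: £1,526.70 + £250.65 = £1,777.35
Net pay: £18,330.00 − £1,777.35 = £16,552.65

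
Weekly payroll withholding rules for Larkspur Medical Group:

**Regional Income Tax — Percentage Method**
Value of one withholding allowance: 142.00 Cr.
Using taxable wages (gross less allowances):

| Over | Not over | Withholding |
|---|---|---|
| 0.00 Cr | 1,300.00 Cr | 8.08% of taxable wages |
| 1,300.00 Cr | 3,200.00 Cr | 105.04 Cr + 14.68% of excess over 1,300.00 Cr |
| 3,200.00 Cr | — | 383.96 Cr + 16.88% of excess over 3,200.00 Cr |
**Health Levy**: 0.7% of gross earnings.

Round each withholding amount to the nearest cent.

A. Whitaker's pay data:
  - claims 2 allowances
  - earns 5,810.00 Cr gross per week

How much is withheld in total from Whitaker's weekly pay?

817.26 Cr

Regional Income Tax: taxable = 5,810.00 Cr − 2×142.00 Cr = 5,526.00 Cr
  383.96 Cr + 16.88% × (5,526.00 Cr − 3,200.00 Cr) = 383.96 Cr + 16.88% × 2,326.00 Cr = 776.59 Cr
Health Levy: 0.7% × 5,810.00 Cr = 40.67 Cr
Total: 776.59 Cr + 40.67 Cr = 817.26 Cr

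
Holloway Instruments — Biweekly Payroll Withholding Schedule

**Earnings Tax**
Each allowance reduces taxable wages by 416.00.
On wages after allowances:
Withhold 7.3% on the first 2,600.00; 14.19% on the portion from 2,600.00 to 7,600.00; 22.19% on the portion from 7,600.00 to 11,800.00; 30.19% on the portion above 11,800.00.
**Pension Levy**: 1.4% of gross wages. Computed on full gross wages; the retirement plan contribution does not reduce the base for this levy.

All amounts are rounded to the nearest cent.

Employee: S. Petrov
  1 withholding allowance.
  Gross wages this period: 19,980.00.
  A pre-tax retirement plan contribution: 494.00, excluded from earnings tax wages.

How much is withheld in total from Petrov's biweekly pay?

4,305.81

Earnings Tax: taxable = 19,980.00 − 494.00 − 1×416.00 = 19,070.00
  1,831.28 + 30.19% × (19,070.00 − 11,800.00) = 1,831.28 + 30.19% × 7,270.00 = 4,026.09
Pension Levy: 1.4% × 19,980.00 = 279.72
Total: 4,026.09 + 279.72 = 4,305.81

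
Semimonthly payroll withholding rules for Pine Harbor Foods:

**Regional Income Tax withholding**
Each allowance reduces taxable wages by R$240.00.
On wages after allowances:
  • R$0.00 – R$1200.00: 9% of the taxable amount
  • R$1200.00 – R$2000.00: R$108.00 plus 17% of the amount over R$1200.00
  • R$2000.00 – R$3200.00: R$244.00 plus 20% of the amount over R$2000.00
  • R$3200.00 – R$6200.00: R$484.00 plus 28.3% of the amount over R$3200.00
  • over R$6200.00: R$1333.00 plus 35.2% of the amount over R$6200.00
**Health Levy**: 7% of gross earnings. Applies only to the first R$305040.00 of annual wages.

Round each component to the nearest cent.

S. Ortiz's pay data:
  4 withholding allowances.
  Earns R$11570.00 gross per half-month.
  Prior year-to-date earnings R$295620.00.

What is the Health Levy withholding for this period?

Health Levy: cap R$305040.00 − YTD R$295620.00 = R$9420.00 subject; 7% × R$9420.00 = R$659.40

R$659.40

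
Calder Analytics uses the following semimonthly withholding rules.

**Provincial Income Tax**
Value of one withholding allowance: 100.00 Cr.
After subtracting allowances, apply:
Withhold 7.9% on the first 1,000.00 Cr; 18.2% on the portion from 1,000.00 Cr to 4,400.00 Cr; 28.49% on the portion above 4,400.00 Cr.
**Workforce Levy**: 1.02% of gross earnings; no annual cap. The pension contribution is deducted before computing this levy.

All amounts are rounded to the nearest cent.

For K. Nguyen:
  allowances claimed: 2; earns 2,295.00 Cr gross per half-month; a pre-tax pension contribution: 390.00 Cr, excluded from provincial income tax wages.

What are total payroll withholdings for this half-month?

226.74 Cr

Provincial Income Tax: taxable = 2,295.00 Cr − 390.00 Cr − 2×100.00 Cr = 1,705.00 Cr
  79.00 Cr + 18.2% × (1,705.00 Cr − 1,000.00 Cr) = 79.00 Cr + 18.2% × 705.00 Cr = 207.31 Cr
Workforce Levy: 1.02% × 1,905.00 Cr = 19.43 Cr
Total: 207.31 Cr + 19.43 Cr = 226.74 Cr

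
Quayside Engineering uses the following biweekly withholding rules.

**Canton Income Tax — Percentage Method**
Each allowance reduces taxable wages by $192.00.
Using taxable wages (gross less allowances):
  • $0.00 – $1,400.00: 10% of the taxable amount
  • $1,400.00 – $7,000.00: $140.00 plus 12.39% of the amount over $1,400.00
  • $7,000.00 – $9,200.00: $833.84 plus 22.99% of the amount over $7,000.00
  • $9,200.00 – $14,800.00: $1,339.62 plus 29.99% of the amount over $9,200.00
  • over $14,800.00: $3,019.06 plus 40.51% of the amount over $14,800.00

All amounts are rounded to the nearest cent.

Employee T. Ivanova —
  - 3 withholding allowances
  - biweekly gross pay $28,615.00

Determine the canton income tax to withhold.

$8,382.18

Canton Income Tax: taxable = $28,615.00 − 3×$192.00 = $28,039.00
  $3,019.06 + 40.51% × ($28,039.00 − $14,800.00) = $3,019.06 + 40.51% × $13,239.00 = $8,382.18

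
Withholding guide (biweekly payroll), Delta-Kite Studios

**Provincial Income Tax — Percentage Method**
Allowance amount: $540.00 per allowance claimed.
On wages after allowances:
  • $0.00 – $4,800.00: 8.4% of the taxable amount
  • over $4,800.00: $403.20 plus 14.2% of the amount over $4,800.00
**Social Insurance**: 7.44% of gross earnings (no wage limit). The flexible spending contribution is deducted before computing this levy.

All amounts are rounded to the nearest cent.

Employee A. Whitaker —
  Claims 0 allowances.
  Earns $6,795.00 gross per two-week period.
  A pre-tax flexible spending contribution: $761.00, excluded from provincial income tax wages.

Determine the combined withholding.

Provincial Income Tax: taxable = $6,795.00 − $761.00 = $6,034.00
  $403.20 + 14.2% × ($6,034.00 − $4,800.00) = $403.20 + 14.2% × $1,234.00 = $578.43
Social Insurance: 7.44% × $6,034.00 = $448.93
Total: $578.43 + $448.93 = $1,027.36

$1,027.36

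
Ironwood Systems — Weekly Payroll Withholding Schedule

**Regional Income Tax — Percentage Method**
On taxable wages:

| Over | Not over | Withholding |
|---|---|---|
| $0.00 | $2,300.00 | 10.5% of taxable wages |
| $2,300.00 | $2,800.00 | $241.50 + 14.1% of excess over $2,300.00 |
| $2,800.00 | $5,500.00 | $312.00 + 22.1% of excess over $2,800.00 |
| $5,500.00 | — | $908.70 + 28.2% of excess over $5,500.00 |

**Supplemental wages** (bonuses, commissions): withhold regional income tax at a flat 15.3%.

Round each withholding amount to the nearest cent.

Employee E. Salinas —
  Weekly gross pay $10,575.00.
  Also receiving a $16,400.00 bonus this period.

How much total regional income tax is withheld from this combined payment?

Regional Income Tax: taxable = $10,575.00
  $908.70 + 28.2% × ($10,575.00 − $5,500.00) = $908.70 + 28.2% × $5,075.00 = $2,339.85
Supplemental (15.3% flat on bonus): 15.3% × $16,400.00 = $2,509.20
Total regional income tax: $2,339.85 + $2,509.20 = $4,849.05

$4,849.05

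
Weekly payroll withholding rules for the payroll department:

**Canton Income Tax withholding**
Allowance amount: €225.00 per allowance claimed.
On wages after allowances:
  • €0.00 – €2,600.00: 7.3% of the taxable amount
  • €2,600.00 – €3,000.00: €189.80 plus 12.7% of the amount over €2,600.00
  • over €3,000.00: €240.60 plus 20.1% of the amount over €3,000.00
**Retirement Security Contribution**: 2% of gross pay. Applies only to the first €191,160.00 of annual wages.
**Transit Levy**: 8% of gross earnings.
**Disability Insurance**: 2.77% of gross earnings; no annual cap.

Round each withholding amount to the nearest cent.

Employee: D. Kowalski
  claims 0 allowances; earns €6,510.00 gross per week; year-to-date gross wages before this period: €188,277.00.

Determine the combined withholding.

€1,704.90

Canton Income Tax: taxable = €6,510.00
  €240.60 + 20.1% × (€6,510.00 − €3,000.00) = €240.60 + 20.1% × €3,510.00 = €946.11
Retirement Security Contribution: cap €191,160.00 − YTD €188,277.00 = €2,883.00 subject; 2% × €2,883.00 = €57.66
Transit Levy: 8% × €6,510.00 = €520.80
Disability Insurance: 2.77% × €6,510.00 = €180.33
Total: €946.11 + €57.66 + €520.80 + €180.33 = €1,704.90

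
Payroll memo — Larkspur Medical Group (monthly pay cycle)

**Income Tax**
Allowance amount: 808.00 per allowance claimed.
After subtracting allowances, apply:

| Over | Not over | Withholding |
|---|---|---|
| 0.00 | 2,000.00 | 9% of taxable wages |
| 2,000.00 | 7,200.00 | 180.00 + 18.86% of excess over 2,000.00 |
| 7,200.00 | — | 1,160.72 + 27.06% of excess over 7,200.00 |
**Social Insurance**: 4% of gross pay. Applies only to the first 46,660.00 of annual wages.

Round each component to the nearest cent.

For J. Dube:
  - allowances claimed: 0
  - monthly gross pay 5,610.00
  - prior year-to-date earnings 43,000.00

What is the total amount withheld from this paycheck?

1,007.25

Income Tax: taxable = 5,610.00
  180.00 + 18.86% × (5,610.00 − 2,000.00) = 180.00 + 18.86% × 3,610.00 = 860.85
Social Insurance: cap 46,660.00 − YTD 43,000.00 = 3,660.00 subject; 4% × 3,660.00 = 146.40
Total: 860.85 + 146.40 = 1,007.25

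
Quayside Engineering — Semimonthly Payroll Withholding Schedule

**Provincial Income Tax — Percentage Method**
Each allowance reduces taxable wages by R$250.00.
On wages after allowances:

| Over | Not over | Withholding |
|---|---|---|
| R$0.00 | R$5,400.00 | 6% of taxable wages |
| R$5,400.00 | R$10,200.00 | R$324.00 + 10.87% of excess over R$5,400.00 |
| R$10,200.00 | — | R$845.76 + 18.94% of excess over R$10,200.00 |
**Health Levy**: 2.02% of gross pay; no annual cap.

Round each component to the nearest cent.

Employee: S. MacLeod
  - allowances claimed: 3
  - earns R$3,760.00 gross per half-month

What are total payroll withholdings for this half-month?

R$256.55

Provincial Income Tax: taxable = R$3,760.00 − 3×R$250.00 = R$3,010.00
  6% × R$3,010.00 = R$180.60
Health Levy: 2.02% × R$3,760.00 = R$75.95
Total: R$180.60 + R$75.95 = R$256.55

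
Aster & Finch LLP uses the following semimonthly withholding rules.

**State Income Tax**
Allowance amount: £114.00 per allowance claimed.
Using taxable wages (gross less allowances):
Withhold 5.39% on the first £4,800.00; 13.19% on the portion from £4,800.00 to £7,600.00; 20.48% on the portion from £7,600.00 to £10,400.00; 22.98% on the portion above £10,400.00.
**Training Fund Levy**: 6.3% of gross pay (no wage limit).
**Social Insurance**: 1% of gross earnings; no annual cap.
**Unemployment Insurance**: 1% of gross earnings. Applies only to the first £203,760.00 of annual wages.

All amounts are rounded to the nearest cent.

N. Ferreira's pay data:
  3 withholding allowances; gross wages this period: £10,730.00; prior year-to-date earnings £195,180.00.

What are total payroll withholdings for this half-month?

State Income Tax: taxable = £10,730.00 − 3×£114.00 = £10,388.00
  £628.04 + 20.48% × (£10,388.00 − £7,600.00) = £628.04 + 20.48% × £2,788.00 = £1,199.02
Training Fund Levy: 6.3% × £10,730.00 = £675.99
Social Insurance: 1% × £10,730.00 = £107.30
Unemployment Insurance: cap £203,760.00 − YTD £195,180.00 = £8,580.00 subject; 1% × £8,580.00 = £85.80
Total: £1,199.02 + £675.99 + £107.30 + £85.80 = £2,068.11

£2,068.11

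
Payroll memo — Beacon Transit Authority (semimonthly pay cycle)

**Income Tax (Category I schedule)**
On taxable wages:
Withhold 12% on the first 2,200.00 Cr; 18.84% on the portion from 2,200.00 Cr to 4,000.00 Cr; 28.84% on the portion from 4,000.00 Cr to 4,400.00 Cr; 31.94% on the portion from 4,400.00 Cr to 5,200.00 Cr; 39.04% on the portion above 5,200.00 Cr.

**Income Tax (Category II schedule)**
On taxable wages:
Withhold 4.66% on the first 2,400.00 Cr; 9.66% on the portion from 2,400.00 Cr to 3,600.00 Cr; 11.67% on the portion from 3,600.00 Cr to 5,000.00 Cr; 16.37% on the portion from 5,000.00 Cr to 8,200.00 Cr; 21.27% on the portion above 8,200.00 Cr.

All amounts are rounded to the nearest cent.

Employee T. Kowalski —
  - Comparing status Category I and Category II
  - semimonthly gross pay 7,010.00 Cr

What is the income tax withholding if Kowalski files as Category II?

720.18 Cr

Income Tax (Category II): taxable = 7,010.00 Cr
  391.14 Cr + 16.37% × (7,010.00 Cr − 5,000.00 Cr) = 391.14 Cr + 16.37% × 2,010.00 Cr = 720.18 Cr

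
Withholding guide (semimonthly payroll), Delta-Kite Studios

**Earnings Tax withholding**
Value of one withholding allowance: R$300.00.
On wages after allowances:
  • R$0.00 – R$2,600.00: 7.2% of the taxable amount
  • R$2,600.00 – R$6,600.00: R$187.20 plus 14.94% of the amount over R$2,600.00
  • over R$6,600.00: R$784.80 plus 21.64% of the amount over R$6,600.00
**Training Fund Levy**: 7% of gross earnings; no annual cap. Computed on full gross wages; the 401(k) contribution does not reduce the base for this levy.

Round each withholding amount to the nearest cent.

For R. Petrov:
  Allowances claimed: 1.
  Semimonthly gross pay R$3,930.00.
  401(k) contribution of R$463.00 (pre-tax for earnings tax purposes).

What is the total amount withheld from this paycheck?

R$547.01

Earnings Tax: taxable = R$3,930.00 − R$463.00 − 1×R$300.00 = R$3,167.00
  R$187.20 + 14.94% × (R$3,167.00 − R$2,600.00) = R$187.20 + 14.94% × R$567.00 = R$271.91
Training Fund Levy: 7% × R$3,930.00 = R$275.10
Total: R$271.91 + R$275.10 = R$547.01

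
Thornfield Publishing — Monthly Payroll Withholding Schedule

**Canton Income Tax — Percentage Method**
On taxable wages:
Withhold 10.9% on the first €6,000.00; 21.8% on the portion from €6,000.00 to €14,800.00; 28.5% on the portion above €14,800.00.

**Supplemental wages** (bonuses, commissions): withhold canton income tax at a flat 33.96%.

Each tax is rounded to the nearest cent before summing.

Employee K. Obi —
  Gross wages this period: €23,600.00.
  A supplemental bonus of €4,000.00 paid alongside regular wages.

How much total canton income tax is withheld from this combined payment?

Canton Income Tax: taxable = €23,600.00
  €2,572.40 + 28.5% × (€23,600.00 − €14,800.00) = €2,572.40 + 28.5% × €8,800.00 = €5,080.40
Supplemental (33.96% flat on bonus): 33.96% × €4,000.00 = €1,358.40
Total canton income tax: €5,080.40 + €1,358.40 = €6,438.80

€6,438.80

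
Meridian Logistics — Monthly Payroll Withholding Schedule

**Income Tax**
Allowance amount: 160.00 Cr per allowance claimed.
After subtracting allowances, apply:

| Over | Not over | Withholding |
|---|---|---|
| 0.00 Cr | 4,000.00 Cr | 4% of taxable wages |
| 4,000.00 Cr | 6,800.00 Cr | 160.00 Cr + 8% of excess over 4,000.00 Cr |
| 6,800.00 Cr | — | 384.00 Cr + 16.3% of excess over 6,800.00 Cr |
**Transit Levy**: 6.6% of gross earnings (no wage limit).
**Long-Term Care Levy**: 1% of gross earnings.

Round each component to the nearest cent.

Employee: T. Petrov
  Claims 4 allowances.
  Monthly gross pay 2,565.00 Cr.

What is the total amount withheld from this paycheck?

271.94 Cr

Income Tax: taxable = 2,565.00 Cr − 4×160.00 Cr = 1,925.00 Cr
  4% × 1,925.00 Cr = 77.00 Cr
Transit Levy: 6.6% × 2,565.00 Cr = 169.29 Cr
Long-Term Care Levy: 1% × 2,565.00 Cr = 25.65 Cr
Total: 77.00 Cr + 169.29 Cr + 25.65 Cr = 271.94 Cr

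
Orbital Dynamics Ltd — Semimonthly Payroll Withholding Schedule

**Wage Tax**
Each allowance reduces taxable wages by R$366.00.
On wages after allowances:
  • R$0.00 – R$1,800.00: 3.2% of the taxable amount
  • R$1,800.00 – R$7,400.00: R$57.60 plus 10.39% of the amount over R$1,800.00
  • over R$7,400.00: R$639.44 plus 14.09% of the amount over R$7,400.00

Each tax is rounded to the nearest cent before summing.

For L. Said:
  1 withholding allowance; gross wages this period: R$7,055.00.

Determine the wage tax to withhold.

Wage Tax: taxable = R$7,055.00 − 1×R$366.00 = R$6,689.00
  R$57.60 + 10.39% × (R$6,689.00 − R$1,800.00) = R$57.60 + 10.39% × R$4,889.00 = R$565.57

R$565.57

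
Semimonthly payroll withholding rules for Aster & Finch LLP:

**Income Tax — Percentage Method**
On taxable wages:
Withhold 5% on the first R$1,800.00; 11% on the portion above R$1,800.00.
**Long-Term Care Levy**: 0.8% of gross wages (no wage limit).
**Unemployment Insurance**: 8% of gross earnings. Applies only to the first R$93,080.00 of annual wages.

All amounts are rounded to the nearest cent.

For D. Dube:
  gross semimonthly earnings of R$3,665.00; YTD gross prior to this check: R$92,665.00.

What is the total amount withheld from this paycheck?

Income Tax: taxable = R$3,665.00
  R$90.00 + 11% × (R$3,665.00 − R$1,800.00) = R$90.00 + 11% × R$1,865.00 = R$295.15
Long-Term Care Levy: 0.8% × R$3,665.00 = R$29.32
Unemployment Insurance: cap R$93,080.00 − YTD R$92,665.00 = R$415.00 subject; 8% × R$415.00 = R$33.20
Total: R$295.15 + R$29.32 + R$33.20 = R$357.67

R$357.67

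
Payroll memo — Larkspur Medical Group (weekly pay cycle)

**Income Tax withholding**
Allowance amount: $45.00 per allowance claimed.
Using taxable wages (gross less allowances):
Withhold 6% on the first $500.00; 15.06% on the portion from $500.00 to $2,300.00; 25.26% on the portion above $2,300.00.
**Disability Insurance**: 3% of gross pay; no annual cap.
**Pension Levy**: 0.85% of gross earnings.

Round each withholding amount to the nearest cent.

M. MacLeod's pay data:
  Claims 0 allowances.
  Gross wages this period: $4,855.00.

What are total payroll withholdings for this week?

$1,133.39

Income Tax: taxable = $4,855.00
  $301.08 + 25.26% × ($4,855.00 − $2,300.00) = $301.08 + 25.26% × $2,555.00 = $946.47
Disability Insurance: 3% × $4,855.00 = $145.65
Pension Levy: 0.85% × $4,855.00 = $41.27
Total: $946.47 + $145.65 + $41.27 = $1,133.39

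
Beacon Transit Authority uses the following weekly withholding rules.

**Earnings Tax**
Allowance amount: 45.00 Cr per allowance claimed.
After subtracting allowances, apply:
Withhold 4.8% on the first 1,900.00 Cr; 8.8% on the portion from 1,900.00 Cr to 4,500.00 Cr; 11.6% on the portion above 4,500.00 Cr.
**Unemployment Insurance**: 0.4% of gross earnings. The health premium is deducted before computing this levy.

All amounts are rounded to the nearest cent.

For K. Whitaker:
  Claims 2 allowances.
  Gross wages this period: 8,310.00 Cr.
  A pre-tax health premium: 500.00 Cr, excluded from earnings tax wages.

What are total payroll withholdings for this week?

724.76 Cr

Earnings Tax: taxable = 8,310.00 Cr − 500.00 Cr − 2×45.00 Cr = 7,720.00 Cr
  320.00 Cr + 11.6% × (7,720.00 Cr − 4,500.00 Cr) = 320.00 Cr + 11.6% × 3,220.00 Cr = 693.52 Cr
Unemployment Insurance: 0.4% × 7,810.00 Cr = 31.24 Cr
Total: 693.52 Cr + 31.24 Cr = 724.76 Cr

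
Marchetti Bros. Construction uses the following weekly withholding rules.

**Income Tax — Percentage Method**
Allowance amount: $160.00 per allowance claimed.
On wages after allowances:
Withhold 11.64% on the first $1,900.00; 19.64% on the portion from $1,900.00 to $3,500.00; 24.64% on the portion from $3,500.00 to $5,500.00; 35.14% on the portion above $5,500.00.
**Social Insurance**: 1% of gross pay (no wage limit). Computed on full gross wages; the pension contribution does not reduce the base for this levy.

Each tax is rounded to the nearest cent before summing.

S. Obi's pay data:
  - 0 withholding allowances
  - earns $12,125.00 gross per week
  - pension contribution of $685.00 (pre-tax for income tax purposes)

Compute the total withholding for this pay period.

Income Tax: taxable = $12,125.00 − $685.00 = $11,440.00
  $1,028.20 + 35.14% × ($11,440.00 − $5,500.00) = $1,028.20 + 35.14% × $5,940.00 = $3,115.52
Social Insurance: 1% × $12,125.00 = $121.25
Total: $3,115.52 + $121.25 = $3,236.77

$3,236.77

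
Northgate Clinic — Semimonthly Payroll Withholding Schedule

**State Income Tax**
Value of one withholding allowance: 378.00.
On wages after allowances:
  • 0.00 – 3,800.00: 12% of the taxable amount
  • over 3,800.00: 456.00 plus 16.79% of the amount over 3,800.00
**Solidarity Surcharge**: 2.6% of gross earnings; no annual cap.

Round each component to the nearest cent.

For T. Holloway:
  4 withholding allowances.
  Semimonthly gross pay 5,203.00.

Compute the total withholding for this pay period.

578.20

State Income Tax: taxable = 5,203.00 − 4×378.00 = 3,691.00
  12% × 3,691.00 = 442.92
Solidarity Surcharge: 2.6% × 5,203.00 = 135.28
Total: 442.92 + 135.28 = 578.20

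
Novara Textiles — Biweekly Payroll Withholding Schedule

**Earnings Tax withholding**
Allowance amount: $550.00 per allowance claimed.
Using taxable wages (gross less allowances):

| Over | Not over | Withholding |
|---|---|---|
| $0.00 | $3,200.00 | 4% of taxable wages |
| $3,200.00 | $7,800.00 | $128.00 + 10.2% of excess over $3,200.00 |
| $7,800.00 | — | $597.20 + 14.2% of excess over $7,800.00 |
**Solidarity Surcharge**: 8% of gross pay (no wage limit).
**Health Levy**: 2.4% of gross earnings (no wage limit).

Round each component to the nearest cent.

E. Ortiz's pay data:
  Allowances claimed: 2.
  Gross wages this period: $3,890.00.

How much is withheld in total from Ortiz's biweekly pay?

$516.16

Earnings Tax: taxable = $3,890.00 − 2×$550.00 = $2,790.00
  4% × $2,790.00 = $111.60
Solidarity Surcharge: 8% × $3,890.00 = $311.20
Health Levy: 2.4% × $3,890.00 = $93.36
Total: $111.60 + $311.20 + $93.36 = $516.16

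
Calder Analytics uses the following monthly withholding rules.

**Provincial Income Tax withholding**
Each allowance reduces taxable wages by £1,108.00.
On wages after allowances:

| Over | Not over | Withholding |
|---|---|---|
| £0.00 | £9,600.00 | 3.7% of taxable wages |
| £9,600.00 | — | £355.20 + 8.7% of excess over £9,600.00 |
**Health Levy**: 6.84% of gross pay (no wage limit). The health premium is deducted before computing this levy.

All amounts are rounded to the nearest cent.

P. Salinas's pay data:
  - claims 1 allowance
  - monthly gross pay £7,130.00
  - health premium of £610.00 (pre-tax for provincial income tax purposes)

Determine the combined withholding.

Provincial Income Tax: taxable = £7,130.00 − £610.00 − 1×£1,108.00 = £5,412.00
  3.7% × £5,412.00 = £200.24
Health Levy: 6.84% × £6,520.00 = £445.97
Total: £200.24 + £445.97 = £646.21

£646.21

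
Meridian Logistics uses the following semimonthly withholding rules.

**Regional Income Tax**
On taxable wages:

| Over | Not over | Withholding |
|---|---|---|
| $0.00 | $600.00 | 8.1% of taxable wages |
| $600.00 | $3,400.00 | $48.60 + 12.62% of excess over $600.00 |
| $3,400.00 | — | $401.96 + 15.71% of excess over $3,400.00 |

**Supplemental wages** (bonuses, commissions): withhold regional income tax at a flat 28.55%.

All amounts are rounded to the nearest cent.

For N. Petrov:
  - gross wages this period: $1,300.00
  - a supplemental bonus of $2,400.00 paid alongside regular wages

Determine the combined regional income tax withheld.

Regional Income Tax: taxable = $1,300.00
  $48.60 + 12.62% × ($1,300.00 − $600.00) = $48.60 + 12.62% × $700.00 = $136.94
Supplemental (28.55% flat on bonus): 28.55% × $2,400.00 = $685.20
Total regional income tax: $136.94 + $685.20 = $822.14

$822.14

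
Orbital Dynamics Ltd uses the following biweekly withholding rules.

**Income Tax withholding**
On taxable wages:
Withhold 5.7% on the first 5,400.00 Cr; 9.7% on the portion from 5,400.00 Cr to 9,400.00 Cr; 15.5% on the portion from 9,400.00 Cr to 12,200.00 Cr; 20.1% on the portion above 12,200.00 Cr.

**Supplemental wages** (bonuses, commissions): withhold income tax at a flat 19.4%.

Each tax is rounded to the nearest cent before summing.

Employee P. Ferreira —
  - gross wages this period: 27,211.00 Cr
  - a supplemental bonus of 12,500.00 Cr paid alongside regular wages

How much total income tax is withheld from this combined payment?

6,572.01 Cr

Income Tax: taxable = 27,211.00 Cr
  1,129.80 Cr + 20.1% × (27,211.00 Cr − 12,200.00 Cr) = 1,129.80 Cr + 20.1% × 15,011.00 Cr = 4,147.01 Cr
Supplemental (19.4% flat on bonus): 19.4% × 12,500.00 Cr = 2,425.00 Cr
Total income tax: 4,147.01 Cr + 2,425.00 Cr = 6,572.01 Cr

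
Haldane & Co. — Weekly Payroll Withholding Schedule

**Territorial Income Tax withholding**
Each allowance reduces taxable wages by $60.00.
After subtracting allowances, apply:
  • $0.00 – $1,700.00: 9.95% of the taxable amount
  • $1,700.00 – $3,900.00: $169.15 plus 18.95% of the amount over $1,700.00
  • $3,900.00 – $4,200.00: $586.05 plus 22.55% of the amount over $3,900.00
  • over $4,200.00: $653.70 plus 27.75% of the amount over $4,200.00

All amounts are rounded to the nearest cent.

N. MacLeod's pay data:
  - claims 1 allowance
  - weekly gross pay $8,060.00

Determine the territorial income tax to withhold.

$1,708.20

Territorial Income Tax: taxable = $8,060.00 − 1×$60.00 = $8,000.00
  $653.70 + 27.75% × ($8,000.00 − $4,200.00) = $653.70 + 27.75% × $3,800.00 = $1,708.20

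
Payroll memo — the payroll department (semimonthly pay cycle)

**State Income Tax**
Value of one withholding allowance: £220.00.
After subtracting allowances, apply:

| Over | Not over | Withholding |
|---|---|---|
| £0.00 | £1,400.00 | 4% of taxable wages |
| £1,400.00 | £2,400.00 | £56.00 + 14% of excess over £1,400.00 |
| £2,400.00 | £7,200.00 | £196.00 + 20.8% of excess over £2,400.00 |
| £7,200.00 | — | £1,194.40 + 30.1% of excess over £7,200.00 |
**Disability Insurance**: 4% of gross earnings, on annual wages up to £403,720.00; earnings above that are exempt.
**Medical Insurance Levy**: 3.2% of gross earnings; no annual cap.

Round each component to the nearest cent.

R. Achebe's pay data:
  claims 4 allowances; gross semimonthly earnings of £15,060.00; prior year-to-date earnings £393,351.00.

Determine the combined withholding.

State Income Tax: taxable = £15,060.00 − 4×£220.00 = £14,180.00
  £1,194.40 + 30.1% × (£14,180.00 − £7,200.00) = £1,194.40 + 30.1% × £6,980.00 = £3,295.38
Disability Insurance: cap £403,720.00 − YTD £393,351.00 = £10,369.00 subject; 4% × £10,369.00 = £414.76
Medical Insurance Levy: 3.2% × £15,060.00 = £481.92
Total: £3,295.38 + £414.76 + £481.92 = £4,192.06

£4,192.06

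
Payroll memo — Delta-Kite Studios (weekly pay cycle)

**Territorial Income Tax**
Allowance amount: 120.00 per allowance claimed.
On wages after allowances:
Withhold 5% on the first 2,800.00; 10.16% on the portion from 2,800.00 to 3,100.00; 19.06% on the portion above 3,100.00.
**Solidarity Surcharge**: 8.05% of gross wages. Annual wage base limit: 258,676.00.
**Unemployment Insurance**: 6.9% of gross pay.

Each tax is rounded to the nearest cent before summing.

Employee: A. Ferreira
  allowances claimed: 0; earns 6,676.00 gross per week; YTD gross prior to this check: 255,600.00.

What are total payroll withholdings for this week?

Territorial Income Tax: taxable = 6,676.00
  170.48 + 19.06% × (6,676.00 − 3,100.00) = 170.48 + 19.06% × 3,576.00 = 852.07
Solidarity Surcharge: cap 258,676.00 − YTD 255,600.00 = 3,076.00 subject; 8.05% × 3,076.00 = 247.62
Unemployment Insurance: 6.9% × 6,676.00 = 460.64
Total: 852.07 + 247.62 + 460.64 = 1,560.33

1,560.33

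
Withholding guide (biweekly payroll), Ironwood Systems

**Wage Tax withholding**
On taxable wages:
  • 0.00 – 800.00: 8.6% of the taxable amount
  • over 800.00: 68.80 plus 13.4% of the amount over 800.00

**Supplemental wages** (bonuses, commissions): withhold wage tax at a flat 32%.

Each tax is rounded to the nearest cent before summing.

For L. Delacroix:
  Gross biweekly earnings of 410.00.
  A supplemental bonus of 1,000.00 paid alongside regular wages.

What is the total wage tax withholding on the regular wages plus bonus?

Wage Tax: taxable = 410.00
  8.6% × 410.00 = 35.26
Supplemental (32% flat on bonus): 32% × 1,000.00 = 320.00
Total wage tax: 35.26 + 320.00 = 355.26

355.26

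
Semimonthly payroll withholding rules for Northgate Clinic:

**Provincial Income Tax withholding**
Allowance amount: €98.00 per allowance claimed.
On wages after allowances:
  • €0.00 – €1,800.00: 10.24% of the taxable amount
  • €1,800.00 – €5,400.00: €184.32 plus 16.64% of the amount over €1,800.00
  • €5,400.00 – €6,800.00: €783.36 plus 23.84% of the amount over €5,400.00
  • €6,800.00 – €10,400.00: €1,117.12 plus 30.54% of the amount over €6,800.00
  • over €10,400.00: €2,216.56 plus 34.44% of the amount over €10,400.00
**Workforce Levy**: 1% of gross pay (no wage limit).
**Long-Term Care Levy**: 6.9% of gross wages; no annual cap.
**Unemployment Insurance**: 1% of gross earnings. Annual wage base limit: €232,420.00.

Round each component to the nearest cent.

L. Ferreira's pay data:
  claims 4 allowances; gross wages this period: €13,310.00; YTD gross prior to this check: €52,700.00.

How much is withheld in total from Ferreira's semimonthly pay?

€4,268.35

Provincial Income Tax: taxable = €13,310.00 − 4×€98.00 = €12,918.00
  €2,216.56 + 34.44% × (€12,918.00 − €10,400.00) = €2,216.56 + 34.44% × €2,518.00 = €3,083.76
Workforce Levy: 1% × €13,310.00 = €133.10
Long-Term Care Levy: 6.9% × €13,310.00 = €918.39
Unemployment Insurance: 1% × €13,310.00 = €133.10
Total: €3,083.76 + €133.10 + €918.39 + €133.10 = €4,268.35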